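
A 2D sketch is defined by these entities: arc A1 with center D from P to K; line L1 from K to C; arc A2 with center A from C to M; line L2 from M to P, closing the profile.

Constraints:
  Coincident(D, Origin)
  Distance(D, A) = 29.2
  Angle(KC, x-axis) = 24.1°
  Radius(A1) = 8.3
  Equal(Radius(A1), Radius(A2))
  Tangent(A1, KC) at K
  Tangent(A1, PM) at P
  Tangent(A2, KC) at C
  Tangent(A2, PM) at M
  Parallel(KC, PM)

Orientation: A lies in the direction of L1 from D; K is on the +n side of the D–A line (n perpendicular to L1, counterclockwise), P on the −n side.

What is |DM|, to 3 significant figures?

30.4

The slot axis is L1's direction at 24.1°, so u = (cos 24.1°, sin 24.1°) = (0.913, 0.408) and n = (−sin 24.1°, cos 24.1°) = (-0.408, 0.913). D is at the origin and A lies 29.2 along u from D, so A = 29.2·u = (26.7, 11.9). Tangency of A1 to both parallel lines with radius 8.3 puts K and P at D ± 8.3·n: K = (-3.39, 7.58), P = (3.39, -7.58). Equal radii place C and M the same way about A: C = A + 8.3·n = (23.3, 19.5), M = A − 8.3·n = (30.0, 4.35). Then |DM| = |M − D| = 30.4.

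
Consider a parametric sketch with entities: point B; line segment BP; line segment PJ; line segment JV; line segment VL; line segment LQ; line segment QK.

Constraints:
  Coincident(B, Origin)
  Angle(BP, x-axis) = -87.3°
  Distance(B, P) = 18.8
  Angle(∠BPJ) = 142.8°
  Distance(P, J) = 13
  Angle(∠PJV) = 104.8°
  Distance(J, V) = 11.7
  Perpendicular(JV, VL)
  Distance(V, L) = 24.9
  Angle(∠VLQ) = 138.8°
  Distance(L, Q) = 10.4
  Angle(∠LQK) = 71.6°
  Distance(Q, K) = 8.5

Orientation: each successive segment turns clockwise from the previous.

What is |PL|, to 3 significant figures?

19.4

B is at the origin; BP runs at -87.3° with length 18.8, so P = (0.886, -18.8). ∠BPJ = 142.8° gives PJ at -124° from the x-axis; with |PJ| = 13.0, J = (-6.48, -29.5). ∠PJV = 104.8° gives JV at 160° from the x-axis; with |JV| = 11.7, V = (-17.5, -25.5). The perpendicularity gives VL at right angles to JV, so VL runs at 70.3°; with |VL| = 24.9, L = (-9.10, -2.11). Then |PL| = |L − P| = 19.4.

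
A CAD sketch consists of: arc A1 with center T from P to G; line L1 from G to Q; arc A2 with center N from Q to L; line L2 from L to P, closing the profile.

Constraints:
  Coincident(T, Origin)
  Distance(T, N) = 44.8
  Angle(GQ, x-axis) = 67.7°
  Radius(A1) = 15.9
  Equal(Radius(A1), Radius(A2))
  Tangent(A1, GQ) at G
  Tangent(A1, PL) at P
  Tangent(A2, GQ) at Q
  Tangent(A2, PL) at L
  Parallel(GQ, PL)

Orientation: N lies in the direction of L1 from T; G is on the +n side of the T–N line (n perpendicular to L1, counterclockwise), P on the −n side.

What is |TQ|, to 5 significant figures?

47.538

The slot axis is L1's direction at 67.7°, so u = (cos 67.7°, sin 67.7°) = (0.37946, 0.92521) and n = (−sin 67.7°, cos 67.7°) = (-0.92521, 0.37946). T is at the origin and N lies 44.8 along u from T, so N = 44.8·u = (17.000, 41.449). Tangency of A1 to both parallel lines with radius 15.9 puts G and P at T ± 15.9·n: G = (-14.711, 6.0334), P = (14.711, -6.0334). Equal radii place Q and L the same way about N: Q = N + 15.9·n = (2.2888, 47.483), L = N − 15.9·n = (31.710, 35.416). Then |TQ| = |Q − T| = 47.538.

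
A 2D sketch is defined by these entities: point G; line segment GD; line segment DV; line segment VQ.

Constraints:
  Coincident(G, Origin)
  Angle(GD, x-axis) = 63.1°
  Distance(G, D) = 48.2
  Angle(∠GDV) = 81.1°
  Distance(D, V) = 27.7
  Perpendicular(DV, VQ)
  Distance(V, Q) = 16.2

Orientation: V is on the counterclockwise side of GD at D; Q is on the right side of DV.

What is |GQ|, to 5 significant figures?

66.953

G is at the origin; GD runs at 63.1° with length 48.2, so D = 48.2·(cos 63.1°, sin 63.1°) = (21.807, 42.985). ∠GDV = 81.1°, so DV runs at 63.1° + (180° − 81.1°) = 162.00° from the x-axis; with |DV| = 27.7, V = D + 27.7·(cos 162.00°, sin 162.00°) = (-4.5369, 51.544). The perpendicularity gives VQ at right angles to DV; with |VQ| = 16.2 on the right of DV, Q = V + 16.2·(0.30902, 0.95106) = (0.46916, 66.952). Then |GQ| = |Q − G| = 66.953.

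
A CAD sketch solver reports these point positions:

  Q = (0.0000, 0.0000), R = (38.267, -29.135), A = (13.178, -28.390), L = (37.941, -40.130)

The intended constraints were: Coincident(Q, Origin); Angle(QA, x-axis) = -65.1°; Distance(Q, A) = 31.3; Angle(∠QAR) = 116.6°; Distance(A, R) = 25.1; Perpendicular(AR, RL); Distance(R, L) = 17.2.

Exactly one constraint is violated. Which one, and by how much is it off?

Distance(R, L) = 17.2 — off by 6.20.

Q = (0.00, 0.00) ✓; QA at -65.10° ✓; |QA| = 31.30 ✓; ∠QAR = 116.6° ✓; |AR| = 25.10 ✓; ∠(AR, RL) = 90.00° ✓; |RL| = 11.00 ✗.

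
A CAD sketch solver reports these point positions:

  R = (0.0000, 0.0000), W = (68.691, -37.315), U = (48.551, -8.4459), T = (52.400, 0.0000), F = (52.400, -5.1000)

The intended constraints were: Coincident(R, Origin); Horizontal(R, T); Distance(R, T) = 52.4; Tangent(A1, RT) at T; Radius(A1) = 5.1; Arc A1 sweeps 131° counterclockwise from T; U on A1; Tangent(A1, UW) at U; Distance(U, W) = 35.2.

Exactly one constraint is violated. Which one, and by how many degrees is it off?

Tangent(A1, UW) at U — off by 6.10°.

R = (0.00, 0.00) ✓; R.y = 0.00, T.y = 0.00 ✓; |RT| = 52.40 ✓; ∠(FT, TR) = 90.00° ✓; |FT| = 5.100 ✓; bearing(F→U) − bearing(F→T) = 131.0° ✓; |FU| = 5.100 ✓; ∠(FU, UW) = 96.10° ✗; |UW| = 35.20 ✓.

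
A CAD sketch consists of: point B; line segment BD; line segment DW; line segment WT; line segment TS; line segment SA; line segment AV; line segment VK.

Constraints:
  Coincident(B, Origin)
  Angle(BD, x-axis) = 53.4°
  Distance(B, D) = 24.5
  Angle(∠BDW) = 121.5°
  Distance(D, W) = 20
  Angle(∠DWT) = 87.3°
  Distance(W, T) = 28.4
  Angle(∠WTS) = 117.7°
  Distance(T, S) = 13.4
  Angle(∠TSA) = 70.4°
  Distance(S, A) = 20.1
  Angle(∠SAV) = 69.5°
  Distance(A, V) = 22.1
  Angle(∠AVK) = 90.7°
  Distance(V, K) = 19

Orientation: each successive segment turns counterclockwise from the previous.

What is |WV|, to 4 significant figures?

20.66

∠TSA = 70.4° gives SA at 16.50° from the x-axis; with |SA| = 20.1, A = (-0.1269, 18.73). ∠SAV = 69.5° gives AV at 127.0° from the x-axis; with |AV| = 22.1, V = (-13.43, 36.38). Then |WV| = |V − W| = 20.66.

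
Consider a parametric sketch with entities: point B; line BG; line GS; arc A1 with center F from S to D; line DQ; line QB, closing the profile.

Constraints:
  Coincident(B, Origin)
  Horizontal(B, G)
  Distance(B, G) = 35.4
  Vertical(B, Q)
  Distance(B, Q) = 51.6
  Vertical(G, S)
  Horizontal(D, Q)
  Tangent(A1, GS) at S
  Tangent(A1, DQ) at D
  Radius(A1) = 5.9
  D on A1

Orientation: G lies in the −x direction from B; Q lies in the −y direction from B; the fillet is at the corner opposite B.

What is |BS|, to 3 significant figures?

57.8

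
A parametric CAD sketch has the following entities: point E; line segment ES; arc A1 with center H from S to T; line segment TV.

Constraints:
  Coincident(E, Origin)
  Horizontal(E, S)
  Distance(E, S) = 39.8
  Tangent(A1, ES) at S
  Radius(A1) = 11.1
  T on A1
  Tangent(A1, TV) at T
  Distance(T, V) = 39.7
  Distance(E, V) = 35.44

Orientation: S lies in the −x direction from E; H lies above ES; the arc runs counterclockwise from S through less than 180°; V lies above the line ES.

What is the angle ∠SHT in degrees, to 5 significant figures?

50.891°

E is at the origin; E and S share the same y with |ES| = 39.8 and S on the −x side, so S = (-39.800, 0.0000). The tangent condition forces HS to be normal to ES, so H = S + (0, 11.1) = (-39.800, 11.100). Since HT ⟂ TV (tangency), |HV| = √(11.1² + 39.7²) = 41.223 regardless of where T sits on A1. So V lies on both circle(E, 35.44) and circle(H, 41.223); the above-ES intersection is V = (-6.1444, 34.903). T is the foot of the tangent from V: T = (-31.187, 4.0982).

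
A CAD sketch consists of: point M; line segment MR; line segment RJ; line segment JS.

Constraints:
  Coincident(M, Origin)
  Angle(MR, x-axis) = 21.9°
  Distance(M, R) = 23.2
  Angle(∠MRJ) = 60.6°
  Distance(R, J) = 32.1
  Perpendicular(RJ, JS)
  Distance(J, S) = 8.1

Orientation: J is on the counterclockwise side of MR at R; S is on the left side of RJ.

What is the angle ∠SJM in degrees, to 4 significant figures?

45.70°

M is at the origin; MR runs at 21.9° with length 23.2, so R = 23.2·(cos 21.9°, sin 21.9°) = (21.53, 8.653). ∠MRJ = 60.6°, so RJ runs at 21.9° + (180° − 60.6°) = 141.3° from the x-axis; with |RJ| = 32.1, J = R + 32.1·(cos 141.3°, sin 141.3°) = (-3.526, 28.72). RJ ⟂ JS; with |JS| = 8.1 on the left of RJ, S = J + 8.1·(-0.6252, -0.7804) = (-8.590, 22.40). Then cos ∠SJM = JS·JM / (|JS||JM|), giving 45.70°.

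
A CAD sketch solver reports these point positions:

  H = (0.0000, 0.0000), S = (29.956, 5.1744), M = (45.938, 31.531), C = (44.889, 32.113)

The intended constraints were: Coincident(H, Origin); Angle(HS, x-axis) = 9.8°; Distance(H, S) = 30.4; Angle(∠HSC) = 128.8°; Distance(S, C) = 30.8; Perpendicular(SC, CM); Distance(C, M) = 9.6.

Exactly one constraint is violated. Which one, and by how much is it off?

Distance(C, M) = 9.6 — off by 8.40.

H = (0.00, 0.00) ✓; HS at 9.800° ✓; |HS| = 30.40 ✓; ∠HSC = 128.8° ✓; |SC| = 30.80 ✓; ∠(SC, CM) = 90.02° ✓; |CM| = 1.200 ✗.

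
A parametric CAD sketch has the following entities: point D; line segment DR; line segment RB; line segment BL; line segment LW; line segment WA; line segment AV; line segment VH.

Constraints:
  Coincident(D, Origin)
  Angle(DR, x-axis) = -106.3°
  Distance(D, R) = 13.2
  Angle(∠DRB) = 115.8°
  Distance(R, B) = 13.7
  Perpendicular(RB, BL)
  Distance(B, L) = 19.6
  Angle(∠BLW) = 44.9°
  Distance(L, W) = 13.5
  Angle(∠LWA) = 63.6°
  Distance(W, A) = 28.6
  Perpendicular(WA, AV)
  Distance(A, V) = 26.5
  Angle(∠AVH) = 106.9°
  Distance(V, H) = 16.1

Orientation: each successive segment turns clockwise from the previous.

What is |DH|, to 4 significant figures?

39.98

D is at the origin; DR runs at -106.3° with length 13.2, so R = (-3.705, -12.67). ∠DRB = 115.8° gives RB at -170.5° from the x-axis; with |RB| = 13.7, B = (-17.22, -14.93). RB ⟂ BL, so BL runs at 99.50°; with |BL| = 19.6, L = (-20.45, 4.401). ∠BLW = 44.9° gives LW at -35.60° from the x-axis; with |LW| = 13.5, W = (-9.475, -3.458). ∠LWA = 63.6° gives WA at -152.0° from the x-axis; with |WA| = 28.6, A = (-34.73, -16.88). The perpendicularity gives AV at right angles to WA, so AV runs at 118.0°; with |AV| = 26.5, V = (-47.17, 6.513). ∠AVH = 106.9° gives VH at 44.90° from the x-axis; with |VH| = 16.1, H = (-35.76, 17.88). Then |DH| = |H − D| = 39.98.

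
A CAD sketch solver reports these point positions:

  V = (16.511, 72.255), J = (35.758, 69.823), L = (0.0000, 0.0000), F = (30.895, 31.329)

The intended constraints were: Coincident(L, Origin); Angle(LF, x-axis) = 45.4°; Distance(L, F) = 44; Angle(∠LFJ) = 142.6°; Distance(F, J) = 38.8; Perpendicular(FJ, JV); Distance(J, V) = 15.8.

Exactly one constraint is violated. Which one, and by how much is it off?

Distance(J, V) = 15.8 — off by 3.60.

L = (0.00, 0.00) ✓; LF at 45.40° ✓; |LF| = 44.00 ✓; ∠LFJ = 142.6° ✓; |FJ| = 38.80 ✓; ∠(FJ, JV) = 90.00° ✓; |JV| = 19.40 ✗.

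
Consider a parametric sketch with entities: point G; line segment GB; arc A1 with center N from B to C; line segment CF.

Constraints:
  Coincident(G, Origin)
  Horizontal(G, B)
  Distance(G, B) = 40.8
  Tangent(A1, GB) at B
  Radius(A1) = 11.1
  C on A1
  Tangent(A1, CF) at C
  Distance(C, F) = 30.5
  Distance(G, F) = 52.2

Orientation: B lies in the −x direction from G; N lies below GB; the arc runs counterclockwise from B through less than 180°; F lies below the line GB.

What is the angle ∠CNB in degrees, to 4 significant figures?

127.6°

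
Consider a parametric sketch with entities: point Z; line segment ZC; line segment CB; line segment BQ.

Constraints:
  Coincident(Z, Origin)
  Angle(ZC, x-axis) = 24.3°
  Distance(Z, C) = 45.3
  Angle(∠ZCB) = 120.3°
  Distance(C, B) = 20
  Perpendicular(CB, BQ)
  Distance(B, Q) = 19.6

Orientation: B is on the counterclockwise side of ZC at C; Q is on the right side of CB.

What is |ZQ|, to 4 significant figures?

72.69

Z is at the origin; ZC runs at 24.3° with length 45.3, so C = 45.3·(cos 24.3°, sin 24.3°) = (41.29, 18.64). ∠ZCB = 120.3°, so CB runs at 24.3° + (180° − 120.3°) = 84.00° from the x-axis; with |CB| = 20.0, B = C + 20.0·(cos 84.00°, sin 84.00°) = (43.38, 38.53). CB is perpendicular to BQ; with |BQ| = 19.6 on the right of CB, Q = B + 19.6·(0.9945, -0.1045) = (62.87, 36.48). Then |ZQ| = |Q − Z| = 72.69.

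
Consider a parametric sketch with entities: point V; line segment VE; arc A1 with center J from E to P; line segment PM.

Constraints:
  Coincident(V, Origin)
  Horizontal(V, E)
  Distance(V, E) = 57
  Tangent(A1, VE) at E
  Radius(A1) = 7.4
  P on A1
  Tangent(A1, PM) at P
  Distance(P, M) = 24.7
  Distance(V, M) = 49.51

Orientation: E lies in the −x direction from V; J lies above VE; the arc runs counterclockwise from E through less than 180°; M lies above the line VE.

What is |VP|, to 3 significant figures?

50.3

Checks: |JP| = 7.400 ✓; ∠(JP, PM) = 90.00° ✓; |PM| = 24.70 ✓; |VM| = 49.51 ✓.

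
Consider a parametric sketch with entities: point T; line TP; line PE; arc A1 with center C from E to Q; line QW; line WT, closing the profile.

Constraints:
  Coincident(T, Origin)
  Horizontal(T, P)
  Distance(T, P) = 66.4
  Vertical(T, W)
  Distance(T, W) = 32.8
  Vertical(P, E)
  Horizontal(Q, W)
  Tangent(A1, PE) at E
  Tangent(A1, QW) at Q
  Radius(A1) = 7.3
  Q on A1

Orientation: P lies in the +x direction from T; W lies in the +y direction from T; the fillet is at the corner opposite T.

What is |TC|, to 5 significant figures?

64.367

T is at the origin; TP is horizontal with |TP| = 66.4 and P on the +x side, so P = (66.400, 0.0000). TW is vertical with |TW| = 32.8 and W on the +y side, so W = (0.0000, 32.800). The virtual corner opposite T is at (66.400, 32.800). Tangency of A1 to PE means the radius CE is perpendicular to PE and the tangent condition forces CQ to be normal to QW, with radius 7.3, so the center C sits 7.3 in from both sides at C = (59.100, 25.500). Then |TC| = |C − T| = 64.367.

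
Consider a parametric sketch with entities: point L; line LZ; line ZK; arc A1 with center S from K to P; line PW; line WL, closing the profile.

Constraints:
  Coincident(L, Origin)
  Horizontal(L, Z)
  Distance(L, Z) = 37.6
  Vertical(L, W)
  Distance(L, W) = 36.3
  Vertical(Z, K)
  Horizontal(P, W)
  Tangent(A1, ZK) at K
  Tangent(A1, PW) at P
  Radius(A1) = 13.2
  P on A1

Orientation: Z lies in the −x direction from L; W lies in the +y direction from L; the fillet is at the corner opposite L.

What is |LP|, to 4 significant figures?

43.74

The virtual corner opposite L is at (-37.60, 36.30). Tangency of A1 to ZK means the radius SK is perpendicular to ZK and the tangent condition forces SP to be normal to PW, with radius 13.2, so the center S sits 13.2 in from both sides at S = (-24.40, 23.10). That places the tangent points at K = (-37.60, 23.10) on ZK and P = (-24.40, 36.30) on PW. Then |LP| = |P − L| = 43.74.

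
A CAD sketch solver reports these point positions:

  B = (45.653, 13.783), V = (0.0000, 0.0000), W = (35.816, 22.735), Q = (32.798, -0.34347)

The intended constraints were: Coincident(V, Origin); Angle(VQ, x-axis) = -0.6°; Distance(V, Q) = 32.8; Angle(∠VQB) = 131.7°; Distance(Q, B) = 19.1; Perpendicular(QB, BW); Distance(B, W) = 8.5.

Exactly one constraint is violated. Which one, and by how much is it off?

Distance(B, W) = 8.5 — off by 4.80.

V = (0.00, 0.00) ✓; VQ at -0.6000° ✓; |VQ| = 32.80 ✓; ∠VQB = 131.7° ✓; |QB| = 19.10 ✓; ∠(QB, BW) = 90.00° ✓; |BW| = 13.30 ✗.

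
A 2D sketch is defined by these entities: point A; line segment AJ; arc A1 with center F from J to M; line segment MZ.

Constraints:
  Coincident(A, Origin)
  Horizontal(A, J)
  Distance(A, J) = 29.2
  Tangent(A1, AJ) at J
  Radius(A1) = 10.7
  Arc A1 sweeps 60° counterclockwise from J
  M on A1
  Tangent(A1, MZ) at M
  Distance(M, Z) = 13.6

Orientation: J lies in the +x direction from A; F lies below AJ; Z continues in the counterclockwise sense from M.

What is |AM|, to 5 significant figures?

20.639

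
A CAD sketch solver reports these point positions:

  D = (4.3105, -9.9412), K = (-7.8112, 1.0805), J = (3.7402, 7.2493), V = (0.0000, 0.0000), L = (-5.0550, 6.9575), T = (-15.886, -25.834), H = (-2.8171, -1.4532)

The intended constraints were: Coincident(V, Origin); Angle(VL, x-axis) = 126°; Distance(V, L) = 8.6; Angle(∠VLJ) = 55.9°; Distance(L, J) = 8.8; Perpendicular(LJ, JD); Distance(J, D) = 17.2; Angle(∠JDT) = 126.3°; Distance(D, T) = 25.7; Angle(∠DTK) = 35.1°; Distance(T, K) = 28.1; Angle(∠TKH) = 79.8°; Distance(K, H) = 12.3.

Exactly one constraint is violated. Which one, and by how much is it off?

Distance(K, H) = 12.3 — off by 6.70.

V = (0.00, 0.00) ✓; VL at 126.0° ✓; |VL| = 8.600 ✓; ∠VLJ = 55.90° ✓; |LJ| = 8.800 ✓; ∠(LJ, JD) = 90.00° ✓; |JD| = 17.20 ✓; ∠JDT = 126.3° ✓; |DT| = 25.70 ✓; ∠DTK = 35.10° ✓; |TK| = 28.10 ✓; ∠TKH = 79.80° ✓; |KH| = 5.600 ✗.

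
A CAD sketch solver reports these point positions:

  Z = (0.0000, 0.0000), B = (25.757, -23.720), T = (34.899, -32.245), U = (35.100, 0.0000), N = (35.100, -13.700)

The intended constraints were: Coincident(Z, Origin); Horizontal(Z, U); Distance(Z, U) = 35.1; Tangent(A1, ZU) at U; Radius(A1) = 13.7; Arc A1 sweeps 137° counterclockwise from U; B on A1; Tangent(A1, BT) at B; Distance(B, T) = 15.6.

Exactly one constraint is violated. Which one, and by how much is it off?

Distance(B, T) = 15.6 — off by 3.10.

Z = (0.00, 0.00) ✓; Z.y = 0.00, U.y = 0.00 ✓; |ZU| = 35.10 ✓; ∠(NU, UZ) = 90.00° ✓; |NU| = 13.70 ✓; bearing(N→B) − bearing(N→U) = 137.0° ✓; |NB| = 13.70 ✓; ∠(NB, BT) = 90.00° ✓; |BT| = 12.50 ✗.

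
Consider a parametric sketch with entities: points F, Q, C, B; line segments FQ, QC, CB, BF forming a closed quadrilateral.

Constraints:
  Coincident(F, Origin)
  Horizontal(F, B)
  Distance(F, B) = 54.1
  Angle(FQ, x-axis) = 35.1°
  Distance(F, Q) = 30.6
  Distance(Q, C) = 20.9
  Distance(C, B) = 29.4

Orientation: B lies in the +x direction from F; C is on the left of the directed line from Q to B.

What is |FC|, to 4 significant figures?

51.41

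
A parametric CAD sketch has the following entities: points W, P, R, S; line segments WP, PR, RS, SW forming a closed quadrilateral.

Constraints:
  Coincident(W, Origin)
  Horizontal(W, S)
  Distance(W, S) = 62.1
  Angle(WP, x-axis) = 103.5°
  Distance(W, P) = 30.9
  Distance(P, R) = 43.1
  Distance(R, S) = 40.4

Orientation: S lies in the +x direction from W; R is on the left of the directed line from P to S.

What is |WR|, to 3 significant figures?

47.2

W is at the origin; W and S share the same y with |WS| = 62.1 and S in +x, so S = (62.1, 0). WP runs at 103.5° with |WP| = 30.9, so P = (-7.21, 30.0). R is determined by |PR| = 43.1 and |RS| = 40.4 together: it lies at the intersection of circle(P, 43.1) and circle(S, 40.4). With |PS| = 75.5, the foot of the radical line on PS is 39.3 from P and the perpendicular offset is √(43.1² − 39.3²) = 17.8. Taking the left-of-PS solution: R = (35.9, 30.7).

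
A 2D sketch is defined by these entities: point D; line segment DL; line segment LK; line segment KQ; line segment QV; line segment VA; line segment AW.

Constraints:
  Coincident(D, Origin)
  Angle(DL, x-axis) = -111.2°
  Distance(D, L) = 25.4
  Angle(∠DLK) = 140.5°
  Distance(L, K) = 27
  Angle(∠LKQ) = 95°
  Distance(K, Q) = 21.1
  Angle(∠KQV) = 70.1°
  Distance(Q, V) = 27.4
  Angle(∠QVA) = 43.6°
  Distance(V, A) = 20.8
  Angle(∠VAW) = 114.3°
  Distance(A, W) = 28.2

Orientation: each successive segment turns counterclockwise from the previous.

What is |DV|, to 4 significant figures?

22.07

∠LKQ = 95.0° gives KQ at 13.30° from the x-axis; with |KQ| = 21.1, Q = (19.83, -44.46). ∠KQV = 70.1° gives QV at 123.2° from the x-axis; with |QV| = 27.4, V = (4.823, -21.53). Then |DV| = |V − D| = 22.07.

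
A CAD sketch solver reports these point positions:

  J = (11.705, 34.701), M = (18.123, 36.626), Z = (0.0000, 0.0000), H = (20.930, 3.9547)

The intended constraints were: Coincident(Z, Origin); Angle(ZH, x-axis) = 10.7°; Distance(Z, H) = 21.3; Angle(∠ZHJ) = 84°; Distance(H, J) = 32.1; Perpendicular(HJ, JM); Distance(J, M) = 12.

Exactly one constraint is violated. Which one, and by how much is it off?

Distance(J, M) = 12 — off by 5.30.

Z = (0.00, 0.00) ✓; ZH at 10.70° ✓; |ZH| = 21.30 ✓; ∠ZHJ = 84.00° ✓; |HJ| = 32.10 ✓; ∠(HJ, JM) = 90.01° ✓; |JM| = 6.700 ✗.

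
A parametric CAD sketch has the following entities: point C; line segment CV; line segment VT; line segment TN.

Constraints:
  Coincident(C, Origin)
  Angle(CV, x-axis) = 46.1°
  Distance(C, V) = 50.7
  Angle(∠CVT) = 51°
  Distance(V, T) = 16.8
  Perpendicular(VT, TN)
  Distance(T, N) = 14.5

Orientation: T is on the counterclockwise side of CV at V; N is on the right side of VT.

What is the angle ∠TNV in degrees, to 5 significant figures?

49.203°

∠CVT = 51.0°, so VT runs at 46.1° + (180° − 51.0°) = 175.10° from the x-axis; with |VT| = 16.8, T = V + 16.8·(cos 175.10°, sin 175.10°) = (18.417, 37.967). VT ⟂ TN; with |TN| = 14.5 on the right of VT, N = T + 14.5·(0.085417, 0.99635) = (19.655, 52.414). Then cos ∠TNV = NT·NV / (|NT||NV|), giving 49.203°.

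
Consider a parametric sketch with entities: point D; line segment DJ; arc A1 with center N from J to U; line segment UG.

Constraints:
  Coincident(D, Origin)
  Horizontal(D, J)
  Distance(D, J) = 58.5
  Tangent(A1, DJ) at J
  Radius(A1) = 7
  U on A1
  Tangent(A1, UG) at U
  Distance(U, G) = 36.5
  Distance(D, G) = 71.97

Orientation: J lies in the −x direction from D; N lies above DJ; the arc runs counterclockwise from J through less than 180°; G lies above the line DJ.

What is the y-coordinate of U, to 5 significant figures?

8.0126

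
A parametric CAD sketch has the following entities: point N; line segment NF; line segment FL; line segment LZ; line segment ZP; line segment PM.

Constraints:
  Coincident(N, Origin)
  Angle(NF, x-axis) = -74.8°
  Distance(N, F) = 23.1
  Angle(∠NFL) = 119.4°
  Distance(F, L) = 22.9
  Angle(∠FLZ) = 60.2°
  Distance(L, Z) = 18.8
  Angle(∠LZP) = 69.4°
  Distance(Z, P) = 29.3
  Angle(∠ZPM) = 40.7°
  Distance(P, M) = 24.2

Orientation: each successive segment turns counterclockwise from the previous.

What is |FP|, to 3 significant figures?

8.09

∠FLZ = 60.2° gives LZ at 106° from the x-axis; with |LZ| = 18.8, Z = (23.2, -9.80). ∠LZP = 69.4° gives ZP at -144° from the x-axis; with |ZP| = 29.3, P = (-0.443, -27.1). Then |FP| = |P − F| = 8.09.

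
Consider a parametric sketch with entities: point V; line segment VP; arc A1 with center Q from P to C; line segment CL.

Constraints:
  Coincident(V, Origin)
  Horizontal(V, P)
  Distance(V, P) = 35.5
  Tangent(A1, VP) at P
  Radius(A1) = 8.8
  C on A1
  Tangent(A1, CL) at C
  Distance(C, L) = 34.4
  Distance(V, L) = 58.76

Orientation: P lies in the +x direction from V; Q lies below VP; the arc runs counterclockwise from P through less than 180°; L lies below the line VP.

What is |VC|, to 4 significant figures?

29.64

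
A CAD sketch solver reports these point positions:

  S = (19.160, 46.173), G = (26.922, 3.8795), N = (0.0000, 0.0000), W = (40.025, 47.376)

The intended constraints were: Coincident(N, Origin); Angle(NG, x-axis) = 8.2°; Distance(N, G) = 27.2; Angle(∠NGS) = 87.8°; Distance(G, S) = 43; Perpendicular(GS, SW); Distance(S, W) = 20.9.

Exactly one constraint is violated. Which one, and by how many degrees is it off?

Perpendicular(GS, SW) — off by 7.10°.

N = (0.00, 0.00) ✓; NG at 8.200° ✓; |NG| = 27.20 ✓; ∠NGS = 87.80° ✓; |GS| = 43.00 ✓; ∠(GS, SW) = 97.10° ✗; |SW| = 20.90 ✓.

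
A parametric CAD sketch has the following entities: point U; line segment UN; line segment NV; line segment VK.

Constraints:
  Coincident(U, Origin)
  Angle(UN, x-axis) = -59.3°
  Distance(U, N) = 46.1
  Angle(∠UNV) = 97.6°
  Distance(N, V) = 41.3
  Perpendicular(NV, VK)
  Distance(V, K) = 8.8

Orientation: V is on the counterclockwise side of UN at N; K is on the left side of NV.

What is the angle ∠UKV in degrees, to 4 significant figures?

127.9°

∠UNV = 97.6°, so NV runs at -59.3° + (180° − 97.6°) = 23.10° from the x-axis; with |NV| = 41.3, V = N + 41.3·(cos 23.10°, sin 23.10°) = (61.52, -23.44). NV is perpendicular to VK; with |VK| = 8.8 on the left of NV, K = V + 8.8·(-0.3923, 0.9198) = (58.07, -15.34). Then cos ∠UKV = KU·KV / (|KU||KV|), giving 127.9°.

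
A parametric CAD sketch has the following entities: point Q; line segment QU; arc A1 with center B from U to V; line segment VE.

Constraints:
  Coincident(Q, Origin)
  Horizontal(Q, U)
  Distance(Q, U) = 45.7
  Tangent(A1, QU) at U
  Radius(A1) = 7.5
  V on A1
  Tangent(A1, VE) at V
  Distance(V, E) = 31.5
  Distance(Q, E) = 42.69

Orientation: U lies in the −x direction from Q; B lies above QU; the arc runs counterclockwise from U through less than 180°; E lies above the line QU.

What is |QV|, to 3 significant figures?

39.1

Checks: |BV| = 7.500 ✓; ∠(BV, VE) = 90.00° ✓; |VE| = 31.50 ✓; |QE| = 42.69 ✓.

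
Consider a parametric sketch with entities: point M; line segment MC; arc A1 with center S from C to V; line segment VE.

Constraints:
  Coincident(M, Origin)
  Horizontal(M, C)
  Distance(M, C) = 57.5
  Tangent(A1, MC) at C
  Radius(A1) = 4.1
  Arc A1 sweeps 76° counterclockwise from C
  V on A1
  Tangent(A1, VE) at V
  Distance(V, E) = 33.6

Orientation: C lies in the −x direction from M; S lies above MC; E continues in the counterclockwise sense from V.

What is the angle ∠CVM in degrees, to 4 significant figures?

138.7°

A1 meets MC tangentially, so SC is at right angles to MC, so S = C + (0, 4.1) = (-57.50, 4.100). On A1, C sits at bearing -90° from S; a 76° counterclockwise sweep puts V at bearing -14°, so V = S + 4.1·(cos -14°, sin -14°) = (-53.52, 3.108). Then cos ∠CVM = VC·VM / (|VC||VM|), giving 138.7°.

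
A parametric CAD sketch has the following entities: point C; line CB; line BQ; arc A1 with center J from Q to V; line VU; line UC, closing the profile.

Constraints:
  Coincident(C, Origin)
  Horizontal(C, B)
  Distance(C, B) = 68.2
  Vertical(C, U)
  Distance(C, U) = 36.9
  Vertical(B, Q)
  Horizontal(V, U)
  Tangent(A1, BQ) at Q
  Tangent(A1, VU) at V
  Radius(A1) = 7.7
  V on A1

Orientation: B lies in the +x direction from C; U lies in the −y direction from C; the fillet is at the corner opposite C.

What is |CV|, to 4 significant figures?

70.87

C is at the origin; C and B share the same y with |CB| = 68.2 and B on the +x side, so B = (68.20, 0.000). CU is vertical with |CU| = 36.9 and U on the −y side, so U = (0.000, -36.90). The virtual corner opposite C is at (68.20, -36.90). The tangent condition forces JQ to be normal to BQ and A1 meets VU tangentially, so JV is at right angles to VU, with radius 7.7, so the center J sits 7.7 in from both sides at J = (60.50, -29.20). That places the tangent points at Q = (68.20, -29.20) on BQ and V = (60.50, -36.90) on VU. Then |CV| = |V − C| = 70.87.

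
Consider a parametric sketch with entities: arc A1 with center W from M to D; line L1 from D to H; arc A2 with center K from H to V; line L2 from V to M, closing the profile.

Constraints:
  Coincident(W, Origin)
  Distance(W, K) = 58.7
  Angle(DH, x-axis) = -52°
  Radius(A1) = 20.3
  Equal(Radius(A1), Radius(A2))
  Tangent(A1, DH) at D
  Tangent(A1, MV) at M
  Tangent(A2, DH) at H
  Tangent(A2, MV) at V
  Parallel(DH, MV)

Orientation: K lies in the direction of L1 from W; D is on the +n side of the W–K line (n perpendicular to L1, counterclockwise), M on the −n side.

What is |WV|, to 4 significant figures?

62.11

The slot axis is L1's direction at -52.0°, so u = (cos -52.0°, sin -52.0°) = (0.6157, -0.7880) and n = (−sin -52.0°, cos -52.0°) = (0.7880, 0.6157). W is at the origin and K lies 58.7 along u from W, so K = 58.7·u = (36.14, -46.26). Tangency of A1 to both parallel lines with radius 20.3 puts D and M at W ± 20.3·n: D = (16.00, 12.50), M = (-16.00, -12.50). Equal radii place H and V the same way about K: H = K + 20.3·n = (52.14, -33.76), V = K − 20.3·n = (20.14, -58.75). Then |WV| = |V − W| = 62.11.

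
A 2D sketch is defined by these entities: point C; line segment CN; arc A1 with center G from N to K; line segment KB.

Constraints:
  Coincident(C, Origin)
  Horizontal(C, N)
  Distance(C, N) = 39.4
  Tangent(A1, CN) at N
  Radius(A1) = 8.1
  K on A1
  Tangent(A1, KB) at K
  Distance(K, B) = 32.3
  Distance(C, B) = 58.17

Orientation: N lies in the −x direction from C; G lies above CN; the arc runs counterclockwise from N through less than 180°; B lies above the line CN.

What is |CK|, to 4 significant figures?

33.31

Checks: |GK| = 8.100 ✓; ∠(GK, KB) = 90.00° ✓; |KB| = 32.30 ✓; |CB| = 58.17 ✓.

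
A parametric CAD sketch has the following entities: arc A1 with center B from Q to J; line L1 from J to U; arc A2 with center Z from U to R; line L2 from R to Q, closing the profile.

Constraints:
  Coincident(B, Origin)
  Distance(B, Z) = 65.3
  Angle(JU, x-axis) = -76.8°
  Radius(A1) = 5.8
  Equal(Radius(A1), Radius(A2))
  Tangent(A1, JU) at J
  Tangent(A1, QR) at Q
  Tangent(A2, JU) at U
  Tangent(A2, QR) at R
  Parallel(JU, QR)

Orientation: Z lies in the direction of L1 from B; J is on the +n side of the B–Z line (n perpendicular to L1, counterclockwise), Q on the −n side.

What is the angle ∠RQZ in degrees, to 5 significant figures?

5.0757°

The slot axis is L1's direction at -76.8°, so u = (cos -76.8°, sin -76.8°) = (0.22835, -0.97358) and n = (−sin -76.8°, cos -76.8°) = (0.97358, 0.22835). B is at the origin and Z lies 65.3 along u from B, so Z = 65.3·u = (14.911, -63.575). Tangency of A1 to both parallel lines with radius 5.8 puts J and Q at B ± 5.8·n: J = (5.6468, 1.3244), Q = (-5.6468, -1.3244). Equal radii place U and R the same way about Z: U = Z + 5.8·n = (20.558, -62.250), R = Z − 5.8·n = (9.2646, -64.899). Then cos ∠RQZ = QR·QZ / (|QR||QZ|), giving 5.0757°.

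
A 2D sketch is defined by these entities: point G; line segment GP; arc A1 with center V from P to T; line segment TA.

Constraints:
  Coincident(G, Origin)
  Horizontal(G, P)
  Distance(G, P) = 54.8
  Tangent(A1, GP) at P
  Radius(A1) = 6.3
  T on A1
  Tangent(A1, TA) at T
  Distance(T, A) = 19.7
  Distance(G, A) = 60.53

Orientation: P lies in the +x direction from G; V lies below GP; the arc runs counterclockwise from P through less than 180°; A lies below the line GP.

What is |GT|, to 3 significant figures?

49.4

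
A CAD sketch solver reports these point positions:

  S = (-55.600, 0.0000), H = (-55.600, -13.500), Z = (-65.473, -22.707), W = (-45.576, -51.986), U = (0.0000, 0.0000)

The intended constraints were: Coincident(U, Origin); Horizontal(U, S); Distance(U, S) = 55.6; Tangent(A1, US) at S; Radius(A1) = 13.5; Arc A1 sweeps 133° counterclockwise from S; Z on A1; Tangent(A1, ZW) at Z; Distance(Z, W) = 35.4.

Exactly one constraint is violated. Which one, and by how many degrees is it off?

Tangent(A1, ZW) at Z — off by 8.80°.

U = (0.00, 0.00) ✓; U.y = 0.00, S.y = 0.00 ✓; |US| = 55.60 ✓; ∠(HS, SU) = 90.00° ✓; |HS| = 13.50 ✓; bearing(H→Z) − bearing(H→S) = 133.0° ✓; |HZ| = 13.50 ✓; ∠(HZ, ZW) = 98.80° ✗; |ZW| = 35.40 ✓.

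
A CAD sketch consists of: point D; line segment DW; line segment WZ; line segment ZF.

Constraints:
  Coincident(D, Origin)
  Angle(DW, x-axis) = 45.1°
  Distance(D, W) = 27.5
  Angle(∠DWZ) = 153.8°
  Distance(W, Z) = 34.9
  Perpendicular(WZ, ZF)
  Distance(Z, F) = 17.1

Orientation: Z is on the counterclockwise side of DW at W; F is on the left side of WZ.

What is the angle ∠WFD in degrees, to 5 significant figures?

21.346°

D is at the origin; DW runs at 45.1° with length 27.5, so W = 27.5·(cos 45.1°, sin 45.1°) = (19.411, 19.479). ∠DWZ = 153.8°, so WZ runs at 45.1° + (180° − 153.8°) = 71.300° from the x-axis; with |WZ| = 34.9, Z = W + 34.9·(cos 71.300°, sin 71.300°) = (30.601, 52.537). WZ ⟂ ZF; with |ZF| = 17.1 on the left of WZ, F = Z + 17.1·(-0.94721, 0.32061) = (14.404, 58.019). Then cos ∠WFD = FW·FD / (|FW||FD|), giving 21.346°.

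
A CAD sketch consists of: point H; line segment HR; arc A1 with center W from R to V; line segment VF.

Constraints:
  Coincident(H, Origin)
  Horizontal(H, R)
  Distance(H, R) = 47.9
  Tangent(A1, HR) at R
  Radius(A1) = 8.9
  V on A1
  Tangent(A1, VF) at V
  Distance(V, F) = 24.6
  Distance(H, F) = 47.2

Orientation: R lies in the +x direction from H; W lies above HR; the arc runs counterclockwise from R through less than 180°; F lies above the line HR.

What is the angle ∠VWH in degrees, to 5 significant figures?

141.10°

H is at the origin; H and R share the same y with |HR| = 47.9 and R on the +x side, so R = (47.900, 0.0000). A1 meets HR tangentially, so WR is at right angles to HR, so W = R + (0, 8.9) = (47.900, 8.9000). Since WV ⟂ VF (tangency), |WF| = √(8.9² + 24.6²) = 26.160 regardless of where V sits on A1. So F lies on both circle(H, 47.2) and circle(W, 26.160); the above-HR intersection is F = (35.005, 31.662). V is the foot of the tangent from F: V = (53.689, 15.660).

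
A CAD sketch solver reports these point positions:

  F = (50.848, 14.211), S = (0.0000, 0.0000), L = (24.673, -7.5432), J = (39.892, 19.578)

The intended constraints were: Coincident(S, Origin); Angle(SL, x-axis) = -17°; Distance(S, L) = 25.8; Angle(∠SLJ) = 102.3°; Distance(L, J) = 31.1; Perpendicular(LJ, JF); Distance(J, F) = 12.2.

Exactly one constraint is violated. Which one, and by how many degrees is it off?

Perpendicular(LJ, JF) — off by 3.20°.

S = (0.00, 0.00) ✓; SL at -17.00° ✓; |SL| = 25.80 ✓; ∠SLJ = 102.3° ✓; |LJ| = 31.10 ✓; ∠(LJ, JF) = 86.80° ✗; |JF| = 12.20 ✓.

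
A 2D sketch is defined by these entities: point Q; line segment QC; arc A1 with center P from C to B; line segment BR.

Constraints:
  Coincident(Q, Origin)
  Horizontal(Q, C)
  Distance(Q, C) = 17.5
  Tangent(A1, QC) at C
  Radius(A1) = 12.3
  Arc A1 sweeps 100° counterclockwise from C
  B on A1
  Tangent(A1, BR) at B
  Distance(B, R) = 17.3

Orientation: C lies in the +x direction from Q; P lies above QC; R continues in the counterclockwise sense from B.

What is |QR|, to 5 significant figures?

41.214

Q is at the origin; QC is horizontal with |QC| = 17.5 and C on the +x side, so C = (17.500, 0.0000). Tangency of A1 to QC means the radius PC is perpendicular to QC, so P = C + (0, 12.3) = (17.500, 12.300). On A1, C sits at bearing -90° from P; a 100° counterclockwise sweep puts B at bearing 10°, so B = P + 12.3·(cos 10°, sin 10°) = (29.613, 14.436). A1 meets BR tangentially, so PB is at right angles to BR, so BR runs along (−sin 10°, cos 10°); with |BR| = 17.3, R = (26.609, 31.473). Then |QR| = |R − Q| = 41.214.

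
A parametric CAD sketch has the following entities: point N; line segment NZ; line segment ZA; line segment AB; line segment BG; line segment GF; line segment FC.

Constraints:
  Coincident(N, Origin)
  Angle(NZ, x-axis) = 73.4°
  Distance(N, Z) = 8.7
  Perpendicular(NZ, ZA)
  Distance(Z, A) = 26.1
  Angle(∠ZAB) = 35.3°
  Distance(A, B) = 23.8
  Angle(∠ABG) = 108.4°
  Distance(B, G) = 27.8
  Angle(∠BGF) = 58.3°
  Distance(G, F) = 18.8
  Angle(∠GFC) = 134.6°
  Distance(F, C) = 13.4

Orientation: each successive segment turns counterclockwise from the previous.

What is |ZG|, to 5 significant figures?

15.960

N is at the origin; NZ runs at 73.4° with length 8.7, so Z = (2.4855, 8.3374). NZ is perpendicular to ZA, so ZA runs at 163.40°; with |ZA| = 26.1, A = (-22.527, 15.794). ∠ZAB = 35.3° gives AB at -51.900° from the x-axis; with |AB| = 23.8, B = (-7.8413, -2.9352). ∠ABG = 108.4° gives BG at 19.700° from the x-axis; with |BG| = 27.8, G = (18.332, 6.4361). Then |ZG| = |G − Z| = 15.960.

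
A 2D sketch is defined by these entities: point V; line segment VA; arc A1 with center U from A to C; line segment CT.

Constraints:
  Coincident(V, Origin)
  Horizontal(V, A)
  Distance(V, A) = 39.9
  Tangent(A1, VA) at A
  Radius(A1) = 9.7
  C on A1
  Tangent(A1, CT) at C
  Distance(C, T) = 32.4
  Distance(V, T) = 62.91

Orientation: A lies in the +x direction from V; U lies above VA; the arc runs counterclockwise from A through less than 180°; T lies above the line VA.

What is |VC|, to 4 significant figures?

50.70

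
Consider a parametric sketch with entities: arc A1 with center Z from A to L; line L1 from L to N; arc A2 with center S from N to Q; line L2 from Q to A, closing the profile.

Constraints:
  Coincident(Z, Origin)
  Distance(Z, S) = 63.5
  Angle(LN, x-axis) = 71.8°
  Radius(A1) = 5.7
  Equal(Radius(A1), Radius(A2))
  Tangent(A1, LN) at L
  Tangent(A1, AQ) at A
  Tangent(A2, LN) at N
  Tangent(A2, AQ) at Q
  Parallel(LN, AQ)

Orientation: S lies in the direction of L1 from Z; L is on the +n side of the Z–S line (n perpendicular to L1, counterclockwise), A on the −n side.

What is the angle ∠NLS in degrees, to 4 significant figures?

5.129°

Tangency of A1 to both parallel lines with radius 5.7 puts L and A at Z ± 5.7·n: L = (-5.415, 1.780), A = (5.415, -1.780). Equal radii place N and Q the same way about S: N = S + 5.7·n = (14.42, 62.10), Q = S − 5.7·n = (25.25, 58.54). Then cos ∠NLS = LN·LS / (|LN||LS|), giving 5.129°.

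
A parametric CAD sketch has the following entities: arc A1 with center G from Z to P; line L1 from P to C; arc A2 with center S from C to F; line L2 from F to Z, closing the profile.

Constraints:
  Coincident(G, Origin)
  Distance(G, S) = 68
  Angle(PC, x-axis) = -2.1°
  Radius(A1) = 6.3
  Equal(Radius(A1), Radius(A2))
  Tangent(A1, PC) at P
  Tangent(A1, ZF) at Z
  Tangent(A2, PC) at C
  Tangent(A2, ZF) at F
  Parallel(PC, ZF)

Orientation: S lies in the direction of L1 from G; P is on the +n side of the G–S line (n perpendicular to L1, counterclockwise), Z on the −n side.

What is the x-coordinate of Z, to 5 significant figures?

-0.23086

The slot axis is L1's direction at -2.1°, so u = (cos -2.1°, sin -2.1°) = (0.99933, -0.036644) and n = (−sin -2.1°, cos -2.1°) = (0.036644, 0.99933). G is at the origin and S lies 68.0 along u from G, so S = 68.0·u = (67.954, -2.4918). Tangency of A1 to both parallel lines with radius 6.3 puts P and Z at G ± 6.3·n: P = (0.23086, 6.2958), Z = (-0.23086, -6.2958). So Z.x = -0.23086.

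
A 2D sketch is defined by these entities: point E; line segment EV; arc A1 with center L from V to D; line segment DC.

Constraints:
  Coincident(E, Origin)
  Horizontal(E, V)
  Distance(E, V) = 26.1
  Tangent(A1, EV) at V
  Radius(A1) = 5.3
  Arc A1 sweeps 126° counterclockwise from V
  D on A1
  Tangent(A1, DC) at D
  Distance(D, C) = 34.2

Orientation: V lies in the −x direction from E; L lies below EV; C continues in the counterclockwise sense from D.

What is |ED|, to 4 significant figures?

31.53

E is at the origin; E and V share the same y with |EV| = 26.1 and V on the −x side, so V = (-26.10, 0.000). A1 meets EV tangentially, so LV is at right angles to EV, so L = V + (0, -5.3) = (-26.10, -5.300). On A1, V sits at bearing 90° from L; a 126° counterclockwise sweep puts D at bearing 216°, so D = L + 5.3·(cos 216°, sin 216°) = (-30.39, -8.415). Then |ED| = |D − E| = 31.53.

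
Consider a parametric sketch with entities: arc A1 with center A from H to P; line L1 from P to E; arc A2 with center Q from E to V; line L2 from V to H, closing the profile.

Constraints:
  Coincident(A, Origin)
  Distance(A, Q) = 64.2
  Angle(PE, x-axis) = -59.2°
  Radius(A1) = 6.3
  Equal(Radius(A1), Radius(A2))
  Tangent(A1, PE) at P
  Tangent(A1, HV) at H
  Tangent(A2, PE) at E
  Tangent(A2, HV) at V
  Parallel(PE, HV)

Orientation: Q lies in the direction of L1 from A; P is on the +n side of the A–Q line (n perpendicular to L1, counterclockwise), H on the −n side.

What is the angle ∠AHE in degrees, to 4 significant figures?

78.90°

The slot axis is L1's direction at -59.2°, so u = (cos -59.2°, sin -59.2°) = (0.5120, -0.8590) and n = (−sin -59.2°, cos -59.2°) = (0.8590, 0.5120). A is at the origin and Q lies 64.2 along u from A, so Q = 64.2·u = (32.87, -55.15). Tangency of A1 to both parallel lines with radius 6.3 puts P and H at A ± 6.3·n: P = (5.411, 3.226), H = (-5.411, -3.226). Equal radii place E and V the same way about Q: E = Q + 6.3·n = (38.28, -51.92), V = Q − 6.3·n = (27.46, -58.37). Then cos ∠AHE = HA·HE / (|HA||HE|), giving 78.90°.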